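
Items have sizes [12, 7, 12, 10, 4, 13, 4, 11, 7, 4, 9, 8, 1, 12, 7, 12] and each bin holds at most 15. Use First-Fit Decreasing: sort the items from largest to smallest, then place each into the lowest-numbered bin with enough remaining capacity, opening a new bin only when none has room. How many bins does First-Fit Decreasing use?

10 bins

Sorted descending: 13, 12, 12, 12, 12, 11, 10, 9, 8, 7, 7, 7, 4, 4, 4, 1.
13 → bin 1 (remaining 2)
12 → bin 2 (remaining 3)
12 → bin 3 (remaining 3)
12 → bin 4 (remaining 3)
12 → bin 5 (remaining 3)
11 → bin 6 (remaining 4)
10 → bin 7 (remaining 5)
9 → bin 8 (remaining 6)
8 → bin 9 (remaining 7)
7 → bin 9 (remaining 0)
7 → bin 10 (remaining 8)
7 → bin 10 (remaining 1)
4 → bin 6 (remaining 0)
4 → bin 7 (remaining 1)
4 → bin 8 (remaining 2)
1 → bin 1 (remaining 1)
Final bins: [13,1] [12] [12] [12] [12] [11,4] [10,4] [9,4] [8,7] [7,7].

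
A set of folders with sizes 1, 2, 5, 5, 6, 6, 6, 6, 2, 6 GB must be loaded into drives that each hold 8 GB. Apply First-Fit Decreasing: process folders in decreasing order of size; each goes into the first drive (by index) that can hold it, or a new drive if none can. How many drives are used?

Sorted descending: 6, 6, 6, 6, 6, 5, 5, 2, 2, 1.
6 GB → drive 1 (remaining 2 GB)
6 GB → drive 2 (remaining 2 GB)
6 GB → drive 3 (remaining 2 GB)
6 GB → drive 4 (remaining 2 GB)
6 GB → drive 5 (remaining 2 GB)
5 GB → drive 6 (remaining 3 GB)
5 GB → drive 7 (remaining 3 GB)
2 GB → drive 1 (remaining 0 GB)
2 GB → drive 2 (remaining 0 GB)
1 GB → drive 3 (remaining 1 GB)
Final drives: [6,2] [6,2] [6,1] [6] [6] [5] [5].

7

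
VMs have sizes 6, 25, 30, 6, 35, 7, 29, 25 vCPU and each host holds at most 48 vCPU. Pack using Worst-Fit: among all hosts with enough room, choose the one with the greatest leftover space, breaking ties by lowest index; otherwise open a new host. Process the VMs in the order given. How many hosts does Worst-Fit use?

6 vCPU → host 1 (remaining 42 vCPU)
25 vCPU → host 1 (remaining 17 vCPU)
30 vCPU → host 2 (remaining 18 vCPU)
6 vCPU → host 2 (remaining 12 vCPU)
35 vCPU → host 3 (remaining 13 vCPU)
7 vCPU → host 1 (remaining 10 vCPU)
29 vCPU → host 4 (remaining 19 vCPU)
25 vCPU → host 5 (remaining 23 vCPU)
Final hosts: [6,25,7] [30,6] [35] [29] [25].

5 hosts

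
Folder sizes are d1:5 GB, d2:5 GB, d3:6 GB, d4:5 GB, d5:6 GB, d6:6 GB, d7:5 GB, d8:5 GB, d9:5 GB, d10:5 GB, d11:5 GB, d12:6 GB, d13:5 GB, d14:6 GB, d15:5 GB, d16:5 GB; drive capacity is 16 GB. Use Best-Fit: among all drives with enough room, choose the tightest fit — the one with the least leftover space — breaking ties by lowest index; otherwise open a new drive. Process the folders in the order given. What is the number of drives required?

d1 (5 GB) → drive 1 (remaining 11 GB)
d2 (5 GB) → drive 1 (remaining 6 GB)
d3 (6 GB) → drive 1 (remaining 0 GB)
d4 (5 GB) → drive 2 (remaining 11 GB)
d5 (6 GB) → drive 2 (remaining 5 GB)
d6 (6 GB) → drive 3 (remaining 10 GB)
d7 (5 GB) → drive 2 (remaining 0 GB)
d8 (5 GB) → drive 3 (remaining 5 GB)
d9 (5 GB) → drive 3 (remaining 0 GB)
d10 (5 GB) → drive 4 (remaining 11 GB)
d11 (5 GB) → drive 4 (remaining 6 GB)
d12 (6 GB) → drive 4 (remaining 0 GB)
d13 (5 GB) → drive 5 (remaining 11 GB)
d14 (6 GB) → drive 5 (remaining 5 GB)
d15 (5 GB) → drive 5 (remaining 0 GB)
d16 (5 GB) → drive 6 (remaining 11 GB)

6 drives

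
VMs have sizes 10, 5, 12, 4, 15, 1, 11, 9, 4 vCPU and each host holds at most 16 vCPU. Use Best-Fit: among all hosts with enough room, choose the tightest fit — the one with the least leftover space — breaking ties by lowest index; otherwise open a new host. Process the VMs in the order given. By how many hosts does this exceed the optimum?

0

Best-Fit: [10,5,1] [12,4] [15] [11,4] [9] → 5 hosts.
Total size 71 vCPU; any packing needs at least ⌈71/16⌉ = 5 hosts.
So 5 is already optimal.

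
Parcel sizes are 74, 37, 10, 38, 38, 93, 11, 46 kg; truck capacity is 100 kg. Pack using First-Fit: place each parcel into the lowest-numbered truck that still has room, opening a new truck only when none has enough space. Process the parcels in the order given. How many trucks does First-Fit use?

Put 74 kg in truck 1; 26 kg remain.
Put 37 kg in truck 2; 63 kg remain.
Put 10 kg in truck 1; 16 kg remain.
Put 38 kg in truck 2; 25 kg remain.
Put 38 kg in truck 3; 62 kg remain.
Put 93 kg in truck 4; 7 kg remain.
Put 11 kg in truck 1; 5 kg remain.
Put 46 kg in truck 3; 16 kg remain.

4 trucks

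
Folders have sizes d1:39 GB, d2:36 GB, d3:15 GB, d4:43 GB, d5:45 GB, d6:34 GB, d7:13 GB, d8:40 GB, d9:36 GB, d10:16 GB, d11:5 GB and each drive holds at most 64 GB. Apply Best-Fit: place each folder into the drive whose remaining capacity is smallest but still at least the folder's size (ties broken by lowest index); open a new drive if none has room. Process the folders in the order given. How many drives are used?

7 drives

drive 1: place d1 (39 GB), 25 GB left
drive 2: place d2 (36 GB), 28 GB left
drive 1: place d3 (15 GB), 10 GB left
drive 3: place d4 (43 GB), 21 GB left
drive 4: place d5 (45 GB), 19 GB left
drive 5: place d6 (34 GB), 30 GB left
drive 4: place d7 (13 GB), 6 GB left
drive 6: place d8 (40 GB), 24 GB left
drive 7: place d9 (36 GB), 28 GB left
drive 3: place d10 (16 GB), 5 GB left
drive 3: place d11 (5 GB), 0 GB left
Final drives: [39,15] [36] [43,16,5] [45,13] [34] [40] [36].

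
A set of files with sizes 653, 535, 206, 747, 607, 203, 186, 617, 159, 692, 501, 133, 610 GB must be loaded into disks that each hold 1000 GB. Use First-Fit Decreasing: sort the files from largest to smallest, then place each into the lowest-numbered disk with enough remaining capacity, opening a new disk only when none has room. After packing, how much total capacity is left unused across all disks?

Sorted descending: 747, 692, 653, 617, 610, 607, 535, 501, 206, 203, 186, 159, 133.
747 GB → disk 1 (remaining 253 GB)
692 GB → disk 2 (remaining 308 GB)
653 GB → disk 3 (remaining 347 GB)
617 GB → disk 4 (remaining 383 GB)
610 GB → disk 5 (remaining 390 GB)
607 GB → disk 6 (remaining 393 GB)
535 GB → disk 7 (remaining 465 GB)
501 GB → disk 8 (remaining 499 GB)
206 GB → disk 1 (remaining 47 GB)
203 GB → disk 2 (remaining 105 GB)
186 GB → disk 3 (remaining 161 GB)
159 GB → disk 3 (remaining 2 GB)
133 GB → disk 4 (remaining 250 GB)
8 disks × 1000 GB = 8000 GB; used 5849 GB; unused 2151 GB.

2151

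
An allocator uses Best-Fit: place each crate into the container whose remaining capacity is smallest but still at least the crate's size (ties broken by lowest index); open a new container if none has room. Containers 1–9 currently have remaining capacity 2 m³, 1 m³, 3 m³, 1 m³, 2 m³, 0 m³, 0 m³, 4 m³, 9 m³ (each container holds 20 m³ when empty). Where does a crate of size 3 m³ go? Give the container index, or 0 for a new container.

3

Containers with room: container 3 (3 m³), container 8 (4 m³), container 9 (9 m³).
Tightest fit is container 3 with 3 m³ free.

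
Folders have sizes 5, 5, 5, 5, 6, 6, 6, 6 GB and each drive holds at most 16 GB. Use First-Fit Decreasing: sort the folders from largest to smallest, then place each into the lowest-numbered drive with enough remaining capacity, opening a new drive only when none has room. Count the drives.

4 drives

Sorted descending: 6, 6, 6, 6, 5, 5, 5, 5.
6 GB → drive 1 (remaining 10 GB)
6 GB → drive 1 (remaining 4 GB)
6 GB → drive 2 (remaining 10 GB)
6 GB → drive 2 (remaining 4 GB)
5 GB → drive 3 (remaining 11 GB)
5 GB → drive 3 (remaining 6 GB)
5 GB → drive 3 (remaining 1 GB)
5 GB → drive 4 (remaining 11 GB)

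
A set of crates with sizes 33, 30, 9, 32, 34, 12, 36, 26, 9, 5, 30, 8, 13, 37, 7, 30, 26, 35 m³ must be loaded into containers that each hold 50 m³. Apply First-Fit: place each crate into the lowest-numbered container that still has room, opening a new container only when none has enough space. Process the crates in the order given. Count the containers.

Put 33 m³ in container 1; 17 m³ remain.
Put 30 m³ in container 2; 20 m³ remain.
Put 9 m³ in container 1; 8 m³ remain.
Put 32 m³ in container 3; 18 m³ remain.
Put 34 m³ in container 4; 16 m³ remain.
Put 12 m³ in container 2; 8 m³ remain.
Put 36 m³ in container 5; 14 m³ remain.
Put 26 m³ in container 6; 24 m³ remain.
Put 9 m³ in container 3; 9 m³ remain.
Put 5 m³ in container 1; 3 m³ remain.
Put 30 m³ in container 7; 20 m³ remain.
Put 8 m³ in container 2; 0 m³ remain.
Put 13 m³ in container 4; 3 m³ remain.
Put 37 m³ in container 8; 13 m³ remain.
Put 7 m³ in container 3; 2 m³ remain.
Put 30 m³ in container 9; 20 m³ remain.
Put 26 m³ in container 10; 24 m³ remain.
Put 35 m³ in container 11; 15 m³ remain.
Final containers: [33,9,5] [30,12,8] [32,9,7] [34,13] [36] [26] [30] [37] [30] [26] [35].

11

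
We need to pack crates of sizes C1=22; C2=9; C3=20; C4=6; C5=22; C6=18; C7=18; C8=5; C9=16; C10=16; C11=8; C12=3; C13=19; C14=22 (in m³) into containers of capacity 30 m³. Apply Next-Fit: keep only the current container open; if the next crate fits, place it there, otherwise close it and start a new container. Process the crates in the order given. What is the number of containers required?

9

container 1: place C1 (22 m³), 8 m³ left
container 2: place C2 (9 m³), 21 m³ left
container 2: place C3 (20 m³), 1 m³ left
container 3: place C4 (6 m³), 24 m³ left
container 3: place C5 (22 m³), 2 m³ left
container 4: place C6 (18 m³), 12 m³ left
container 5: place C7 (18 m³), 12 m³ left
container 5: place C8 (5 m³), 7 m³ left
container 6: place C9 (16 m³), 14 m³ left
container 7: place C10 (16 m³), 14 m³ left
container 7: place C11 (8 m³), 6 m³ left
container 7: place C12 (3 m³), 3 m³ left
container 8: place C13 (19 m³), 11 m³ left
container 9: place C14 (22 m³), 8 m³ left
Final containers: [22] [9,20] [6,22] [18] [18,5] [16] [16,8,3] [19] [22].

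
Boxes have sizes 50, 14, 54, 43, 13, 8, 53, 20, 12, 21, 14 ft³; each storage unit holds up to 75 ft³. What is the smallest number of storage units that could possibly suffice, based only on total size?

Total size = 50 + 14 + 54 + 43 + 13 + 8 + 53 + 20 + 12 + 21 + 14 = 302 ft³.
⌈302 / 75⌉ = 5.

5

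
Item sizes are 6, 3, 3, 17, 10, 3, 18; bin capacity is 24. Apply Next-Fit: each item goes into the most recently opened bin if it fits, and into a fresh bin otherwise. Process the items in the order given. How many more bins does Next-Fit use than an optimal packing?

Next-Fit: [6,3,3] [17] [10,3] [18] → 4 bins.
Total size 60; any packing needs at least ⌈60/24⌉ = 3 bins.
An optimal packing achieves that bound: [18,6] [17,3,3] [10,3] → 3 bins.
Excess: 4 − 3 = 1.

1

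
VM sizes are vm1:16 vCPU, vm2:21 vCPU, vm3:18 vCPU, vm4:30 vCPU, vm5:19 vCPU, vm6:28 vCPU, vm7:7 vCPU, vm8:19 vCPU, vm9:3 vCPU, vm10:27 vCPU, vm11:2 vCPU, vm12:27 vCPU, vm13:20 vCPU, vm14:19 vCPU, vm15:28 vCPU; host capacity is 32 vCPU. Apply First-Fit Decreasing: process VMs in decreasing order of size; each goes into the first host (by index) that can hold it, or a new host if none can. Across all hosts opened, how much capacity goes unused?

Sorted descending: 30, 28, 28, 27, 27, 21, 20, 19, 19, 19, 18, 16, 7, 3, 2.
host 1: place 30 vCPU, 2 vCPU left
host 2: place 28 vCPU, 4 vCPU left
host 3: place 28 vCPU, 4 vCPU left
host 4: place 27 vCPU, 5 vCPU left
host 5: place 27 vCPU, 5 vCPU left
host 6: place 21 vCPU, 11 vCPU left
host 7: place 20 vCPU, 12 vCPU left
host 8: place 19 vCPU, 13 vCPU left
host 9: place 19 vCPU, 13 vCPU left
host 10: place 19 vCPU, 13 vCPU left
host 11: place 18 vCPU, 14 vCPU left
host 12: place 16 vCPU, 16 vCPU left
host 6: place 7 vCPU, 4 vCPU left
host 2: place 3 vCPU, 1 vCPU left
host 1: place 2 vCPU, 0 vCPU left
12 hosts × 32 vCPU = 384 vCPU; used 284 vCPU; unused 100 vCPU.

100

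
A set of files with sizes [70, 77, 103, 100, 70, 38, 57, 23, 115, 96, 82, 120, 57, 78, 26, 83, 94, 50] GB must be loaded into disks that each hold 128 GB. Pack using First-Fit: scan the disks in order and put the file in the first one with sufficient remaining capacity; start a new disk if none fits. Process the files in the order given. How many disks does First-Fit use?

13

70 GB → disk 1 (remaining 58 GB)
77 GB → disk 2 (remaining 51 GB)
103 GB → disk 3 (remaining 25 GB)
100 GB → disk 4 (remaining 28 GB)
70 GB → disk 5 (remaining 58 GB)
38 GB → disk 1 (remaining 20 GB)
57 GB → disk 5 (remaining 1 GB)
23 GB → disk 2 (remaining 28 GB)
115 GB → disk 6 (remaining 13 GB)
96 GB → disk 7 (remaining 32 GB)
82 GB → disk 8 (remaining 46 GB)
120 GB → disk 9 (remaining 8 GB)
57 GB → disk 10 (remaining 71 GB)
78 GB → disk 11 (remaining 50 GB)
26 GB → disk 2 (remaining 2 GB)
83 GB → disk 12 (remaining 45 GB)
94 GB → disk 13 (remaining 34 GB)
50 GB → disk 10 (remaining 21 GB)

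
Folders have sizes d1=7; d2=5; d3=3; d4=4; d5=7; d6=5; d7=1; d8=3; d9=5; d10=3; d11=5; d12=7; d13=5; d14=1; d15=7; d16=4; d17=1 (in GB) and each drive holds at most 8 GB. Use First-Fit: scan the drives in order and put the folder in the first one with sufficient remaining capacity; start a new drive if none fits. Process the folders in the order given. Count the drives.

11

d1 (7 GB) → drive 1 (remaining 1 GB)
d2 (5 GB) → drive 2 (remaining 3 GB)
d3 (3 GB) → drive 2 (remaining 0 GB)
d4 (4 GB) → drive 3 (remaining 4 GB)
d5 (7 GB) → drive 4 (remaining 1 GB)
d6 (5 GB) → drive 5 (remaining 3 GB)
d7 (1 GB) → drive 1 (remaining 0 GB)
d8 (3 GB) → drive 3 (remaining 1 GB)
d9 (5 GB) → drive 6 (remaining 3 GB)
d10 (3 GB) → drive 5 (remaining 0 GB)
d11 (5 GB) → drive 7 (remaining 3 GB)
d12 (7 GB) → drive 8 (remaining 1 GB)
d13 (5 GB) → drive 9 (remaining 3 GB)
d14 (1 GB) → drive 3 (remaining 0 GB)
d15 (7 GB) → drive 10 (remaining 1 GB)
d16 (4 GB) → drive 11 (remaining 4 GB)
d17 (1 GB) → drive 4 (remaining 0 GB)
Final drives: [7,1] [5,3] [4,3,1] [7,1] [5,3] [5] [5] [7] [5] [7] [4].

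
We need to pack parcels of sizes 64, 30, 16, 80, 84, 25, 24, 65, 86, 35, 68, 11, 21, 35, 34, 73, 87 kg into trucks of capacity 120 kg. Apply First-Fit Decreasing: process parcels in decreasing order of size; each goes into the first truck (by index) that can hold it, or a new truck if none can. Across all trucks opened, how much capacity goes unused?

Sorted descending: 87, 86, 84, 80, 73, 68, 65, 64, 35, 35, 34, 30, 25, 24, 21, 16, 11.
truck 1: place 87 kg, 33 kg left
truck 2: place 86 kg, 34 kg left
truck 3: place 84 kg, 36 kg left
truck 4: place 80 kg, 40 kg left
truck 5: place 73 kg, 47 kg left
truck 6: place 68 kg, 52 kg left
truck 7: place 65 kg, 55 kg left
truck 8: place 64 kg, 56 kg left
truck 3: place 35 kg, 1 kg left
truck 4: place 35 kg, 5 kg left
truck 2: place 34 kg, 0 kg left
truck 1: place 30 kg, 3 kg left
truck 5: place 25 kg, 22 kg left
truck 6: place 24 kg, 28 kg left
truck 5: place 21 kg, 1 kg left
truck 6: place 16 kg, 12 kg left
truck 6: place 11 kg, 1 kg left
8 trucks × 120 kg = 960 kg; used 838 kg; unused 122 kg.

122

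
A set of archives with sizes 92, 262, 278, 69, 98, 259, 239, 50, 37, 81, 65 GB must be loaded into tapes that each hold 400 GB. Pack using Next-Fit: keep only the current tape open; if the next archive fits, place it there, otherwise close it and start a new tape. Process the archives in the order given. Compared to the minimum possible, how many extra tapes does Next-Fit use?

Next-Fit: [92,262] [278,69] [98,259] [239,50,37] [81,65] → 5 tapes.
Total size 1530 GB; any packing needs at least ⌈1530/400⌉ = 4 tapes.
An optimal packing achieves that bound: [278,98] [262,92,37] [259,81,50] [239,69,65] → 4 tapes.
Excess: 5 − 4 = 1.

1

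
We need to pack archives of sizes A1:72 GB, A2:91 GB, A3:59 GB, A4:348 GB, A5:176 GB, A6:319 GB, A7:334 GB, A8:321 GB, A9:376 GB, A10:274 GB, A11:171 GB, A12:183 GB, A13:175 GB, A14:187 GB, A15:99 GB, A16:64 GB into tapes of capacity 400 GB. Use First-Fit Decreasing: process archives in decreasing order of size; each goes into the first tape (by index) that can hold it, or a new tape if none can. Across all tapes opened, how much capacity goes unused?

351

Sorted descending: 376, 348, 334, 321, 319, 274, 187, 183, 176, 175, 171, 99, 91, 72, 64, 59.
Put 376 GB in tape 1; 24 GB remain.
Put 348 GB in tape 2; 52 GB remain.
Put 334 GB in tape 3; 66 GB remain.
Put 321 GB in tape 4; 79 GB remain.
Put 319 GB in tape 5; 81 GB remain.
Put 274 GB in tape 6; 126 GB remain.
Put 187 GB in tape 7; 213 GB remain.
Put 183 GB in tape 7; 30 GB remain.
Put 176 GB in tape 8; 224 GB remain.
Put 175 GB in tape 8; 49 GB remain.
Put 171 GB in tape 9; 229 GB remain.
Put 99 GB in tape 6; 27 GB remain.
Put 91 GB in tape 9; 138 GB remain.
Put 72 GB in tape 4; 7 GB remain.
Put 64 GB in tape 3; 2 GB remain.
Put 59 GB in tape 5; 22 GB remain.
9 tapes × 400 GB = 3600 GB; used 3249 GB; unused 351 GB.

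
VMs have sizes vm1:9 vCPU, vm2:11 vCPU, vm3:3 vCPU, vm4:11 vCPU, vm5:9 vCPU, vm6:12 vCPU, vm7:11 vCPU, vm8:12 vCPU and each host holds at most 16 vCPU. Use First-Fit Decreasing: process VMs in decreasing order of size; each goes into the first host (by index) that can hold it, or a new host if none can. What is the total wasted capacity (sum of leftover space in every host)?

34

Sorted descending: 12, 12, 11, 11, 11, 9, 9, 3.
Put 12 vCPU in host 1; 4 vCPU remain.
Put 12 vCPU in host 2; 4 vCPU remain.
Put 11 vCPU in host 3; 5 vCPU remain.
Put 11 vCPU in host 4; 5 vCPU remain.
Put 11 vCPU in host 5; 5 vCPU remain.
Put 9 vCPU in host 6; 7 vCPU remain.
Put 9 vCPU in host 7; 7 vCPU remain.
Put 3 vCPU in host 1; 1 vCPU remain.
7 hosts × 16 vCPU = 112 vCPU; used 78 vCPU; unused 34 vCPU.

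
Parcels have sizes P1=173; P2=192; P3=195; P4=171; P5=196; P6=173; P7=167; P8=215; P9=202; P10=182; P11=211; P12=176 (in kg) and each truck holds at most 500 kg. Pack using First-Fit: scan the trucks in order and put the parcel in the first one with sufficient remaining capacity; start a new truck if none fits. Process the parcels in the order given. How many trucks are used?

6 trucks

Put P1 (173 kg) in truck 1; 327 kg remain.
Put P2 (192 kg) in truck 1; 135 kg remain.
Put P3 (195 kg) in truck 2; 305 kg remain.
Put P4 (171 kg) in truck 2; 134 kg remain.
Put P5 (196 kg) in truck 3; 304 kg remain.
Put P6 (173 kg) in truck 3; 131 kg remain.
Put P7 (167 kg) in truck 4; 333 kg remain.
Put P8 (215 kg) in truck 4; 118 kg remain.
Put P9 (202 kg) in truck 5; 298 kg remain.
Put P10 (182 kg) in truck 5; 116 kg remain.
Put P11 (211 kg) in truck 6; 289 kg remain.
Put P12 (176 kg) in truck 6; 113 kg remain.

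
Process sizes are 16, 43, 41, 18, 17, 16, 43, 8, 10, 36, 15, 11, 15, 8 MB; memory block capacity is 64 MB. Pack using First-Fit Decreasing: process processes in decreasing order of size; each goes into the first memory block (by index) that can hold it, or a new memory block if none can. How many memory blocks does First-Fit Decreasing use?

Sorted descending: 43, 43, 41, 36, 18, 17, 16, 16, 15, 15, 11, 10, 8, 8.
43 MB → memory block 1 (remaining 21 MB)
43 MB → memory block 2 (remaining 21 MB)
41 MB → memory block 3 (remaining 23 MB)
36 MB → memory block 4 (remaining 28 MB)
18 MB → memory block 1 (remaining 3 MB)
17 MB → memory block 2 (remaining 4 MB)
16 MB → memory block 3 (remaining 7 MB)
16 MB → memory block 4 (remaining 12 MB)
15 MB → memory block 5 (remaining 49 MB)
15 MB → memory block 5 (remaining 34 MB)
11 MB → memory block 4 (remaining 1 MB)
10 MB → memory block 5 (remaining 24 MB)
8 MB → memory block 5 (remaining 16 MB)
8 MB → memory block 5 (remaining 8 MB)
Final memory blocks: [43,18] [43,17] [41,16] [36,16,11] [15,15,10,8,8].

5 memory blocks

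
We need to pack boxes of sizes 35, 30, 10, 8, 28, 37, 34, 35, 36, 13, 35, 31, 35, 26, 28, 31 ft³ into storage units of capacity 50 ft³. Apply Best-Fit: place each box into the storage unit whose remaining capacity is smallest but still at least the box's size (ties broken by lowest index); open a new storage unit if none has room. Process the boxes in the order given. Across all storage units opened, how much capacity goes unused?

storage unit 1: place 35 ft³, 15 ft³ left
storage unit 2: place 30 ft³, 20 ft³ left
storage unit 1: place 10 ft³, 5 ft³ left
storage unit 2: place 8 ft³, 12 ft³ left
storage unit 3: place 28 ft³, 22 ft³ left
storage unit 4: place 37 ft³, 13 ft³ left
storage unit 5: place 34 ft³, 16 ft³ left
storage unit 6: place 35 ft³, 15 ft³ left
storage unit 7: place 36 ft³, 14 ft³ left
storage unit 4: place 13 ft³, 0 ft³ left
storage unit 8: place 35 ft³, 15 ft³ left
storage unit 9: place 31 ft³, 19 ft³ left
storage unit 10: place 35 ft³, 15 ft³ left
storage unit 11: place 26 ft³, 24 ft³ left
storage unit 12: place 28 ft³, 22 ft³ left
storage unit 13: place 31 ft³, 19 ft³ left
13 storage units × 50 ft³ = 650 ft³; used 452 ft³; unused 198 ft³.

198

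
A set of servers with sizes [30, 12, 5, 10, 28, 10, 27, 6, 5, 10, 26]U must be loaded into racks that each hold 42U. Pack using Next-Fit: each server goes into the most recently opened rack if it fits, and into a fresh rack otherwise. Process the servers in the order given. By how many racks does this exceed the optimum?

Next-Fit: [30,12] [5,10] [28,10] [27,6,5] [10,26] → 5 racks.
Total size 169U; any packing needs at least ⌈169/42⌉ = 5 racks.
So 5 is already optimal.

0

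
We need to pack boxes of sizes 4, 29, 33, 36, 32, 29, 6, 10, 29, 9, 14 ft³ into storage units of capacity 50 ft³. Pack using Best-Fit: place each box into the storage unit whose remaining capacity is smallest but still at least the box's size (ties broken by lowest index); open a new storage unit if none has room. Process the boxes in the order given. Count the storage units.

storage unit 1: place 4 ft³, 46 ft³ left
storage unit 1: place 29 ft³, 17 ft³ left
storage unit 2: place 33 ft³, 17 ft³ left
storage unit 3: place 36 ft³, 14 ft³ left
storage unit 4: place 32 ft³, 18 ft³ left
storage unit 5: place 29 ft³, 21 ft³ left
storage unit 3: place 6 ft³, 8 ft³ left
storage unit 1: place 10 ft³, 7 ft³ left
storage unit 6: place 29 ft³, 21 ft³ left
storage unit 2: place 9 ft³, 8 ft³ left
storage unit 4: place 14 ft³, 4 ft³ left
Final storage units: [4,29,10] [33,9] [36,6] [32,14] [29] [29].

6 storage units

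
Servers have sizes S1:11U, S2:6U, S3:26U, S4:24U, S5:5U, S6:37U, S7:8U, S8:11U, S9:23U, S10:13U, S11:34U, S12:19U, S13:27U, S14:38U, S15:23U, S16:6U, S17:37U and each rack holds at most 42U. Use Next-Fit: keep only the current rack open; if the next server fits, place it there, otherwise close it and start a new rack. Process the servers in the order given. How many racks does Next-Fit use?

12

S1 (11U) → rack 1 (remaining 31U)
S2 (6U) → rack 1 (remaining 25U)
S3 (26U) → rack 2 (remaining 16U)
S4 (24U) → rack 3 (remaining 18U)
S5 (5U) → rack 3 (remaining 13U)
S6 (37U) → rack 4 (remaining 5U)
S7 (8U) → rack 5 (remaining 34U)
S8 (11U) → rack 5 (remaining 23U)
S9 (23U) → rack 5 (remaining 0U)
S10 (13U) → rack 6 (remaining 29U)
S11 (34U) → rack 7 (remaining 8U)
S12 (19U) → rack 8 (remaining 23U)
S13 (27U) → rack 9 (remaining 15U)
S14 (38U) → rack 10 (remaining 4U)
S15 (23U) → rack 11 (remaining 19U)
S16 (6U) → rack 11 (remaining 13U)
S17 (37U) → rack 12 (remaining 5U)
Final racks: [11,6] [26] [24,5] [37] [8,11,23] [13] [34] [19] [27] [38] [23,6] [37].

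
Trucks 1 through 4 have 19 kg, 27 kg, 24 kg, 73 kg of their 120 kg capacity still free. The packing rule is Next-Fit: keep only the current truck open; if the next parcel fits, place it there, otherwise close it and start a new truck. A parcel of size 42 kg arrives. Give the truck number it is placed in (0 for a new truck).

Next-Fit only looks at truck 4, which has 73 kg free.
42 kg fits there.

4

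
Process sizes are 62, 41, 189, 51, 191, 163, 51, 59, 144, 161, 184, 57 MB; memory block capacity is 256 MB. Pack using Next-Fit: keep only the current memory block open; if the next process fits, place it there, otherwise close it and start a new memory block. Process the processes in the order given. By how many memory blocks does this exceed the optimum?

Next-Fit: [62,41] [189,51] [191] [163,51] [59,144] [161] [184,57] → 7 memory blocks.
Total size 1353 MB; any packing needs at least ⌈1353/256⌉ = 6 memory blocks.
An optimal packing achieves that bound: [191,62] [189,59] [184,57] [163,51,41] [161,51] [144] → 6 memory blocks.
Excess: 7 − 6 = 1.

1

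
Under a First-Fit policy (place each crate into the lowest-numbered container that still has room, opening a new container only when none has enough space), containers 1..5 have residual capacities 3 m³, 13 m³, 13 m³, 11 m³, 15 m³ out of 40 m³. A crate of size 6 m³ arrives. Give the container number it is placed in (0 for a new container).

2

Containers with room: container 2 (13 m³), container 3 (13 m³), container 4 (11 m³), container 5 (15 m³).
The first with room is container 2.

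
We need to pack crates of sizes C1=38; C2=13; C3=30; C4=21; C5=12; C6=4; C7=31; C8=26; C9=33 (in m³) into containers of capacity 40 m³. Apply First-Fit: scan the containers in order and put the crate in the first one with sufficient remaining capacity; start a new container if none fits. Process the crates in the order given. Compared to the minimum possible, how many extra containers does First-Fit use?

First-Fit: [38] [13,21,4] [30] [12,26] [31] [33] → 6 containers.
Total size 208 m³; any packing needs at least ⌈208/40⌉ = 6 containers.
So 6 is already optimal.

0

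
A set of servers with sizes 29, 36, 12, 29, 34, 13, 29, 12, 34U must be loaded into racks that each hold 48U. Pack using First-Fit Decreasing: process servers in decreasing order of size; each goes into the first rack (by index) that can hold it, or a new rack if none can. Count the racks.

6 racks

Sorted descending: 36, 34, 34, 29, 29, 29, 13, 12, 12.
Put 36U in rack 1; 12U remain.
Put 34U in rack 2; 14U remain.
Put 34U in rack 3; 14U remain.
Put 29U in rack 4; 19U remain.
Put 29U in rack 5; 19U remain.
Put 29U in rack 6; 19U remain.
Put 13U in rack 2; 1U remain.
Put 12U in rack 1; 0U remain.
Put 12U in rack 3; 2U remain.
Final racks: [36,12] [34,13] [34,12] [29] [29] [29].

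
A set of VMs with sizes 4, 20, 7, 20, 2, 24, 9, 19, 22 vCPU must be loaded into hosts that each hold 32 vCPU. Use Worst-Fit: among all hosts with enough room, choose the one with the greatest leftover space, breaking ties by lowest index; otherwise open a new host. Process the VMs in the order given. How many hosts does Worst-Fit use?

Put 4 vCPU in host 1; 28 vCPU remain.
Put 20 vCPU in host 1; 8 vCPU remain.
Put 7 vCPU in host 1; 1 vCPU remain.
Put 20 vCPU in host 2; 12 vCPU remain.
Put 2 vCPU in host 2; 10 vCPU remain.
Put 24 vCPU in host 3; 8 vCPU remain.
Put 9 vCPU in host 2; 1 vCPU remain.
Put 19 vCPU in host 4; 13 vCPU remain.
Put 22 vCPU in host 5; 10 vCPU remain.

5 hosts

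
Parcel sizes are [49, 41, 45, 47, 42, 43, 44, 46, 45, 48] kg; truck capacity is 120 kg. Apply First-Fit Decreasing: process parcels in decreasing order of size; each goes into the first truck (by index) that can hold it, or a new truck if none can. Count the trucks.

Sorted descending: 49, 48, 47, 46, 45, 45, 44, 43, 42, 41.
truck 1: place 49 kg, 71 kg left
truck 1: place 48 kg, 23 kg left
truck 2: place 47 kg, 73 kg left
truck 2: place 46 kg, 27 kg left
truck 3: place 45 kg, 75 kg left
truck 3: place 45 kg, 30 kg left
truck 4: place 44 kg, 76 kg left
truck 4: place 43 kg, 33 kg left
truck 5: place 42 kg, 78 kg left
truck 5: place 41 kg, 37 kg left
Final trucks: [49,48] [47,46] [45,45] [44,43] [42,41].

5 trucks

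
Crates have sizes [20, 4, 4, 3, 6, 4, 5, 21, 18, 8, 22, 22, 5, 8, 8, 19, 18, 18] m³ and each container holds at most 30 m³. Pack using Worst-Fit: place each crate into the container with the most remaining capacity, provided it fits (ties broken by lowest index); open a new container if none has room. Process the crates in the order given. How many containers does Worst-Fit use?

container 1: place 20 m³, 10 m³ left
container 1: place 4 m³, 6 m³ left
container 1: place 4 m³, 2 m³ left
container 2: place 3 m³, 27 m³ left
container 2: place 6 m³, 21 m³ left
container 2: place 4 m³, 17 m³ left
container 2: place 5 m³, 12 m³ left
container 3: place 21 m³, 9 m³ left
container 4: place 18 m³, 12 m³ left
container 2: place 8 m³, 4 m³ left
container 5: place 22 m³, 8 m³ left
container 6: place 22 m³, 8 m³ left
container 4: place 5 m³, 7 m³ left
container 3: place 8 m³, 1 m³ left
container 5: place 8 m³, 0 m³ left
container 7: place 19 m³, 11 m³ left
container 8: place 18 m³, 12 m³ left
container 9: place 18 m³, 12 m³ left

9 containers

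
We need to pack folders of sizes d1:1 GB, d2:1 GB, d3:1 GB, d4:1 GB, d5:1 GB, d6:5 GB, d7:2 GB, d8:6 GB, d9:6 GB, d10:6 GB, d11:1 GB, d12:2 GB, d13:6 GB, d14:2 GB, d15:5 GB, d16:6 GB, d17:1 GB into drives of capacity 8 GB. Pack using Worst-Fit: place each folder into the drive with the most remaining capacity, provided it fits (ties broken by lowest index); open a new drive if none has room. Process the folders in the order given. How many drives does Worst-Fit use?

8 drives

Put d1 (1 GB) in drive 1; 7 GB remain.
Put d2 (1 GB) in drive 1; 6 GB remain.
Put d3 (1 GB) in drive 1; 5 GB remain.
Put d4 (1 GB) in drive 1; 4 GB remain.
Put d5 (1 GB) in drive 1; 3 GB remain.
Put d6 (5 GB) in drive 2; 3 GB remain.
Put d7 (2 GB) in drive 1; 1 GB remain.
Put d8 (6 GB) in drive 3; 2 GB remain.
Put d9 (6 GB) in drive 4; 2 GB remain.
Put d10 (6 GB) in drive 5; 2 GB remain.
Put d11 (1 GB) in drive 2; 2 GB remain.
Put d12 (2 GB) in drive 2; 0 GB remain.
Put d13 (6 GB) in drive 6; 2 GB remain.
Put d14 (2 GB) in drive 3; 0 GB remain.
Put d15 (5 GB) in drive 7; 3 GB remain.
Put d16 (6 GB) in drive 8; 2 GB remain.
Put d17 (1 GB) in drive 7; 2 GB remain.
Final drives: [1,1,1,1,1,2] [5,1,2] [6,2] [6] [6] [6] [5,1] [6].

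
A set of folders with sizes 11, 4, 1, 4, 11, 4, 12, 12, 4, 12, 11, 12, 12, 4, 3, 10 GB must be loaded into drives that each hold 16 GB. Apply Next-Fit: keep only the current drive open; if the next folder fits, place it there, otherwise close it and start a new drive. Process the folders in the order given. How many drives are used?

9

drive 1: place 11 GB, 5 GB left
drive 1: place 4 GB, 1 GB left
drive 1: place 1 GB, 0 GB left
drive 2: place 4 GB, 12 GB left
drive 2: place 11 GB, 1 GB left
drive 3: place 4 GB, 12 GB left
drive 3: place 12 GB, 0 GB left
drive 4: place 12 GB, 4 GB left
drive 4: place 4 GB, 0 GB left
drive 5: place 12 GB, 4 GB left
drive 6: place 11 GB, 5 GB left
drive 7: place 12 GB, 4 GB left
drive 8: place 12 GB, 4 GB left
drive 8: place 4 GB, 0 GB left
drive 9: place 3 GB, 13 GB left
drive 9: place 10 GB, 3 GB left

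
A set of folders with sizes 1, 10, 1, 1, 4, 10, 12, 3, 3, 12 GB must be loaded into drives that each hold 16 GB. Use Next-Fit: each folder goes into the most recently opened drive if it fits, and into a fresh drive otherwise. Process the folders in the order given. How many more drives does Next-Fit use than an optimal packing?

Next-Fit: [1,10,1,1] [4,10] [12,3] [3,12] → 4 drives.
Total size 57 GB; any packing needs at least ⌈57/16⌉ = 4 drives.
So 4 is already optimal.

0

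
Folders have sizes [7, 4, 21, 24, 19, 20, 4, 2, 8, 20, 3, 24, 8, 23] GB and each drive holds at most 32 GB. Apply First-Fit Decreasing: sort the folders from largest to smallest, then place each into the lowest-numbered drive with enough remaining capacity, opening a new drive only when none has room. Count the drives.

7

Sorted descending: 24, 24, 23, 21, 20, 20, 19, 8, 8, 7, 4, 4, 3, 2.
drive 1: place 24 GB, 8 GB left
drive 2: place 24 GB, 8 GB left
drive 3: place 23 GB, 9 GB left
drive 4: place 21 GB, 11 GB left
drive 5: place 20 GB, 12 GB left
drive 6: place 20 GB, 12 GB left
drive 7: place 19 GB, 13 GB left
drive 1: place 8 GB, 0 GB left
drive 2: place 8 GB, 0 GB left
drive 3: place 7 GB, 2 GB left
drive 4: place 4 GB, 7 GB left
drive 4: place 4 GB, 3 GB left
drive 4: place 3 GB, 0 GB left
drive 3: place 2 GB, 0 GB left
Final drives: [24,8] [24,8] [23,7,2] [21,4,4,3] [20] [20] [19].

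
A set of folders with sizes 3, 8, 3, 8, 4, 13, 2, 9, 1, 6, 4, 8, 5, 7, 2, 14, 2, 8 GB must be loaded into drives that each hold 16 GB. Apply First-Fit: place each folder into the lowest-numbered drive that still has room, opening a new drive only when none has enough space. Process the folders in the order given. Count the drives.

drive 1: place 3 GB, 13 GB left
drive 1: place 8 GB, 5 GB left
drive 1: place 3 GB, 2 GB left
drive 2: place 8 GB, 8 GB left
drive 2: place 4 GB, 4 GB left
drive 3: place 13 GB, 3 GB left
drive 1: place 2 GB, 0 GB left
drive 4: place 9 GB, 7 GB left
drive 2: place 1 GB, 3 GB left
drive 4: place 6 GB, 1 GB left
drive 5: place 4 GB, 12 GB left
drive 5: place 8 GB, 4 GB left
drive 6: place 5 GB, 11 GB left
drive 6: place 7 GB, 4 GB left
drive 2: place 2 GB, 1 GB left
drive 7: place 14 GB, 2 GB left
drive 3: place 2 GB, 1 GB left
drive 8: place 8 GB, 8 GB left
Final drives: [3,8,3,2] [8,4,1,2] [13,2] [9,6] [4,8] [5,7] [14] [8].

8 drives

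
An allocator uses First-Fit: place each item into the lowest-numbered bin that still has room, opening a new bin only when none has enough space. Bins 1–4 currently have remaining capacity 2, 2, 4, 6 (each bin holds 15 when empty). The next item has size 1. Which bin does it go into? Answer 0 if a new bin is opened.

Bins with room: bin 1 (2), bin 2 (2), bin 3 (4), bin 4 (6).
The first with room is bin 1.

1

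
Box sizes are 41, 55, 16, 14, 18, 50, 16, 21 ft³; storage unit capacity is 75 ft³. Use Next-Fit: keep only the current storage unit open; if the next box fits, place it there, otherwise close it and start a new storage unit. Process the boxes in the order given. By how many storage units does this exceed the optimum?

1

Next-Fit: [41] [55,16] [14,18] [50,16] [21] → 5 storage units.
Total size 231 ft³; any packing needs at least ⌈231/75⌉ = 4 storage units.
An optimal packing achieves that bound: [55,18] [50,21] [41,16,16] [14] → 4 storage units.
Excess: 5 − 4 = 1.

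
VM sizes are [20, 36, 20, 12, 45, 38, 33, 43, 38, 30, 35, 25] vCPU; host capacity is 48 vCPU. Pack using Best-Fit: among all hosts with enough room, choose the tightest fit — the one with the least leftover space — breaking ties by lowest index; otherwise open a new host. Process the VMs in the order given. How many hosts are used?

10

host 1: place 20 vCPU, 28 vCPU left
host 2: place 36 vCPU, 12 vCPU left
host 1: place 20 vCPU, 8 vCPU left
host 2: place 12 vCPU, 0 vCPU left
host 3: place 45 vCPU, 3 vCPU left
host 4: place 38 vCPU, 10 vCPU left
host 5: place 33 vCPU, 15 vCPU left
host 6: place 43 vCPU, 5 vCPU left
host 7: place 38 vCPU, 10 vCPU left
host 8: place 30 vCPU, 18 vCPU left
host 9: place 35 vCPU, 13 vCPU left
host 10: place 25 vCPU, 23 vCPU left
Final hosts: [20,20] [36,12] [45] [38] [33] [43] [38] [30] [35] [25].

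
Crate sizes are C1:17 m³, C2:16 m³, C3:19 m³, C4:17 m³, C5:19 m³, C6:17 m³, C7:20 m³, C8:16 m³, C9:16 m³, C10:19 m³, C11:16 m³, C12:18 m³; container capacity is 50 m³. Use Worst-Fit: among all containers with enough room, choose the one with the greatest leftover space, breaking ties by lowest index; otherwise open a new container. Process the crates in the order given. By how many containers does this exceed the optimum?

1

Worst-Fit: [17,16,16] [19,17] [19,17] [20,16] [19,16] [18] → 6 containers.
Total size 210 m³; any packing needs at least ⌈210/50⌉ = 5 containers.
An optimal packing achieves that bound: [20,19] [19,19] [18,17] [17,17,16] [16,16,16] → 5 containers.
Excess: 6 − 5 = 1.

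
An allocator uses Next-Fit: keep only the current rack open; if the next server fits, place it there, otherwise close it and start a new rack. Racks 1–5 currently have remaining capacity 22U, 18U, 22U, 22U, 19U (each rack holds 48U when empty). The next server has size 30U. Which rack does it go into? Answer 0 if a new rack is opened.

0

Next-Fit only looks at rack 5, which has 19U free.
30U does not fit, so a new rack is opened.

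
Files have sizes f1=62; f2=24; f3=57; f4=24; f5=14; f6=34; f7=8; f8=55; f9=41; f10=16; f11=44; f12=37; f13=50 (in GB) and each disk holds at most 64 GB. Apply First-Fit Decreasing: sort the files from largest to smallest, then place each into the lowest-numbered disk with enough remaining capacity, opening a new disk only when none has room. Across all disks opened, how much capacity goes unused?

Sorted descending: 62, 57, 55, 50, 44, 41, 37, 34, 24, 24, 16, 14, 8.
disk 1: place 62 GB, 2 GB left
disk 2: place 57 GB, 7 GB left
disk 3: place 55 GB, 9 GB left
disk 4: place 50 GB, 14 GB left
disk 5: place 44 GB, 20 GB left
disk 6: place 41 GB, 23 GB left
disk 7: place 37 GB, 27 GB left
disk 8: place 34 GB, 30 GB left
disk 7: place 24 GB, 3 GB left
disk 8: place 24 GB, 6 GB left
disk 5: place 16 GB, 4 GB left
disk 4: place 14 GB, 0 GB left
disk 3: place 8 GB, 1 GB left
8 disks × 64 GB = 512 GB; used 466 GB; unused 46 GB.

46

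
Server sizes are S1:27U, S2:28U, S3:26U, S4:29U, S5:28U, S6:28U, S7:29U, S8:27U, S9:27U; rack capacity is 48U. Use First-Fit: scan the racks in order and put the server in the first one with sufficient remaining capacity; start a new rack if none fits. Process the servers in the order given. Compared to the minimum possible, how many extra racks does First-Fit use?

First-Fit: [27] [28] [26] [29] [28] [28] [29] [27] [27] → 9 racks.
9 servers exceed 24U (half the capacity), and no two of those can share a rack, so at least 9 racks are needed.
So 9 is already optimal.

0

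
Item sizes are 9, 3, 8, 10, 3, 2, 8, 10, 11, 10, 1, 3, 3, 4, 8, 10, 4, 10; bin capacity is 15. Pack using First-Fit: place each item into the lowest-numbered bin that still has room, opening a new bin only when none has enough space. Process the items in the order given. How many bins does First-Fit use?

9 → bin 1 (remaining 6)
3 → bin 1 (remaining 3)
8 → bin 2 (remaining 7)
10 → bin 3 (remaining 5)
3 → bin 1 (remaining 0)
2 → bin 2 (remaining 5)
8 → bin 4 (remaining 7)
10 → bin 5 (remaining 5)
11 → bin 6 (remaining 4)
10 → bin 7 (remaining 5)
1 → bin 2 (remaining 4)
3 → bin 2 (remaining 1)
3 → bin 3 (remaining 2)
4 → bin 4 (remaining 3)
8 → bin 8 (remaining 7)
10 → bin 9 (remaining 5)
4 → bin 5 (remaining 1)
10 → bin 10 (remaining 5)

10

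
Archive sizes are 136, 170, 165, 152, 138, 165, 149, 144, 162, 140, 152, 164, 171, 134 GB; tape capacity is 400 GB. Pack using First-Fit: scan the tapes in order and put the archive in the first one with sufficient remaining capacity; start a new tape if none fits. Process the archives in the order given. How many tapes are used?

tape 1: place 136 GB, 264 GB left
tape 1: place 170 GB, 94 GB left
tape 2: place 165 GB, 235 GB left
tape 2: place 152 GB, 83 GB left
tape 3: place 138 GB, 262 GB left
tape 3: place 165 GB, 97 GB left
tape 4: place 149 GB, 251 GB left
tape 4: place 144 GB, 107 GB left
tape 5: place 162 GB, 238 GB left
tape 5: place 140 GB, 98 GB left
tape 6: place 152 GB, 248 GB left
tape 6: place 164 GB, 84 GB left
tape 7: place 171 GB, 229 GB left
tape 7: place 134 GB, 95 GB left
Final tapes: [136,170] [165,152] [138,165] [149,144] [162,140] [152,164] [171,134].

7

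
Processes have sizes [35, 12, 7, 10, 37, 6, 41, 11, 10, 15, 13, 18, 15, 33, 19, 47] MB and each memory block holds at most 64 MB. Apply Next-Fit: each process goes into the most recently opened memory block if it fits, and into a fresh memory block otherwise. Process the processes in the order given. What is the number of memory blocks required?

35 MB → memory block 1 (remaining 29 MB)
12 MB → memory block 1 (remaining 17 MB)
7 MB → memory block 1 (remaining 10 MB)
10 MB → memory block 1 (remaining 0 MB)
37 MB → memory block 2 (remaining 27 MB)
6 MB → memory block 2 (remaining 21 MB)
41 MB → memory block 3 (remaining 23 MB)
11 MB → memory block 3 (remaining 12 MB)
10 MB → memory block 3 (remaining 2 MB)
15 MB → memory block 4 (remaining 49 MB)
13 MB → memory block 4 (remaining 36 MB)
18 MB → memory block 4 (remaining 18 MB)
15 MB → memory block 4 (remaining 3 MB)
33 MB → memory block 5 (remaining 31 MB)
19 MB → memory block 5 (remaining 12 MB)
47 MB → memory block 6 (remaining 17 MB)
Final memory blocks: [35,12,7,10] [37,6] [41,11,10] [15,13,18,15] [33,19] [47].

6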